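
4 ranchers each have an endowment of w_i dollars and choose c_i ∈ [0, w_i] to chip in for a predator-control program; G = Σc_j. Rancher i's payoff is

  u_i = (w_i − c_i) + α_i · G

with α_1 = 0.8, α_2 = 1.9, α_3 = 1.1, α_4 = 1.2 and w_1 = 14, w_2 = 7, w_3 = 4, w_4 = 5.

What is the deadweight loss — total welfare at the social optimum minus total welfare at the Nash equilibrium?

∂u_i/∂c_i = α_i − 1, so rancher i contributes w_i if α_i > 1, else 0.
α_i > 1 for i ∈ {2, 3, 4}; NE contributions (0, 7, 4, 5), G = 16.
W^NE = Σw_i − G^NE + (Σα_i)·G^NE = 30 + 4·16 = 94.
Planner: ∂(Σu_j)/∂c_i = Σα_j − 1 = 4 > 0, so everyone contributes w_i; G^SO = 30, W^SO = 30 + 4·30 = 150.
Deadweight loss = 56.

56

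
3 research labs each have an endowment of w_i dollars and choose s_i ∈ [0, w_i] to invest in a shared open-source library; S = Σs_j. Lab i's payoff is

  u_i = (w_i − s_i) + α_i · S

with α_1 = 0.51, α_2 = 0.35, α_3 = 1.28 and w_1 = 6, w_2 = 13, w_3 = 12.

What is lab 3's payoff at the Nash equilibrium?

∂u_i/∂s_i = α_i − 1, so lab i contributes w_i if α_i > 1, else 0.
α_i > 1 for i ∈ {3}; NE contributions (0, 0, 12), S = 12.
u_3 = (12 − 12) + 1.28·12 = 15.36.

15.36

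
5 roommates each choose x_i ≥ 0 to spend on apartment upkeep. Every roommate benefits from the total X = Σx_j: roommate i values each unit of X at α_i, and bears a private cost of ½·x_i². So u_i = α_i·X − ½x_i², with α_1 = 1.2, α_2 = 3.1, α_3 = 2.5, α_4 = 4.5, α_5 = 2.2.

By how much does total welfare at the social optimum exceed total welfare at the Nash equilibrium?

294.57

Roommate i's FOC: ∂u_i/∂x_i = α_i − x_i = 0, so x_i* = α_i.
NE contributions = (1.2, 3.1, 2.5, 4.5, 2.2); X = 13.5.
W^NE = (Σα)·X − ½Σα_i² = 13.5² − ½·42.39 = 161.055.
Planner sets x_i = Σα_j = 13.5 for every i, so X^SO = 5·13.5 = 67.5.
W^SO = (Σα)·X^SO − ½·5·(Σα)² = (5/2)·13.5² = 455.625.
Deadweight loss = W^SO − W^NE = 294.57.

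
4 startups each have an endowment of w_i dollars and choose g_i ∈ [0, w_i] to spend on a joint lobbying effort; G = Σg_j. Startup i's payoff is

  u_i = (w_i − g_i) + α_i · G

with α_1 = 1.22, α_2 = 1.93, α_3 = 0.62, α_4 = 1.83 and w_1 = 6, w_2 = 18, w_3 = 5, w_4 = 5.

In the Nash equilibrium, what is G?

29

∂u_i/∂g_i = α_i − 1, so startup i contributes w_i if α_i > 1, else 0.
α_i > 1 for i ∈ {1, 2, 4}; NE contributions (6, 18, 0, 5), G = 29.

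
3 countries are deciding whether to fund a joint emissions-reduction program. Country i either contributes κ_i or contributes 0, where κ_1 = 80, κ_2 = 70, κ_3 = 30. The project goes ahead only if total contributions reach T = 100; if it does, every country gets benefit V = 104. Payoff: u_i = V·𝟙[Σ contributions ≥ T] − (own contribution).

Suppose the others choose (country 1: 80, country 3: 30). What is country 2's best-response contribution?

0

Others' total = 110 ≥ 100; contributing adds cost 70 for no extra benefit.
Best response: 0.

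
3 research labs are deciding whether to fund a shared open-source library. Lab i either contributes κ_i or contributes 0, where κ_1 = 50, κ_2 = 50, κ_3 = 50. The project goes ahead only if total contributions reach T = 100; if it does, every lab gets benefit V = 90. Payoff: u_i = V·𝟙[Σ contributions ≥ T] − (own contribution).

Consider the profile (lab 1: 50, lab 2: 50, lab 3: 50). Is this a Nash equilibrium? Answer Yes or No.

Total = 150 ≥ 100: provided.
Lab 1 (pledges 50, payoff 40): dropping to 0 → total 100, payoff 90. Profitable deviation.

No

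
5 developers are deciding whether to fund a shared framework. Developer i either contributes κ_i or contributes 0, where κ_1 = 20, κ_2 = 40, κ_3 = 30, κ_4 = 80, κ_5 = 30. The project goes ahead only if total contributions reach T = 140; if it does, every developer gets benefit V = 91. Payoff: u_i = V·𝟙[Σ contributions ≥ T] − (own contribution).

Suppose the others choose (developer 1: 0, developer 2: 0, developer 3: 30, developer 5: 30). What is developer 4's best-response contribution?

Others' total = 60. Contributing 80 brings total to 140 ≥ 140: gain V − κ_4 = 11.
Best response: 80.

80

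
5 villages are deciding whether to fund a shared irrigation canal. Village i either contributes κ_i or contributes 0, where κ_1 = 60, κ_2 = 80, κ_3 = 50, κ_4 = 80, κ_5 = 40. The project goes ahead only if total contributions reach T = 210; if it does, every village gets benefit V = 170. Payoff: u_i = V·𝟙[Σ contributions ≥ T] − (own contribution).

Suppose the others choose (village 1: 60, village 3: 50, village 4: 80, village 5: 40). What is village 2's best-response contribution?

0

Others' total = 230 ≥ 210; contributing adds cost 80 for no extra benefit.
Best response: 0.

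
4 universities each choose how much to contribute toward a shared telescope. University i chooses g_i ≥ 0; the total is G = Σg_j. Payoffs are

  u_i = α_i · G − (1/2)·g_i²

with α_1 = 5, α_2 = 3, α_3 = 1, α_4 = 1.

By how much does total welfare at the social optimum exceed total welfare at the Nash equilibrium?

118

University i's FOC: ∂u_i/∂g_i = α_i − g_i = 0, so g_i* = α_i.
NE contributions = (5, 3, 1, 1); G = 10.
W^NE = (Σα)·G − ½Σα_i² = 10² − ½·36 = 82.
Planner sets g_i = Σα_j = 10 for every i, so G^SO = 4·10 = 40.
W^SO = (Σα)·G^SO − ½·4·(Σα)² = (4/2)·10² = 200.
Deadweight loss = W^SO − W^NE = 118.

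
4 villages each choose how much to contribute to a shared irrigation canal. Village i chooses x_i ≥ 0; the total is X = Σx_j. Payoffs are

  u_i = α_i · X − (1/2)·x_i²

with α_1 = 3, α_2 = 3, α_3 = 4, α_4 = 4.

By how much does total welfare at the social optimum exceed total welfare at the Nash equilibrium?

221

Village i's FOC: ∂u_i/∂x_i = α_i − x_i = 0, so x_i* = α_i.
NE contributions = (3, 3, 4, 4); X = 14.
W^NE = (Σα)·X − ½Σα_i² = 14² − ½·50 = 171.
Planner sets x_i = Σα_j = 14 for every i, so X^SO = 4·14 = 56.
W^SO = (Σα)·X^SO − ½·4·(Σα)² = (4/2)·14² = 392.
Deadweight loss = W^SO − W^NE = 221.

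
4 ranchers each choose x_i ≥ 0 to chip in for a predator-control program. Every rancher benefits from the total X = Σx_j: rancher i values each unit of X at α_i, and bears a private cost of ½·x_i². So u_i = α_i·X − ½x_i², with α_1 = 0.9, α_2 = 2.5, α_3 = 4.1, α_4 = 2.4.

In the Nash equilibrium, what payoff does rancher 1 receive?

8.505

Rancher i's FOC: ∂u_i/∂x_i = α_i − x_i = 0, so x_i* = α_i.
NE contributions = (0.9, 2.5, 4.1, 2.4); X = 9.9.
u_1 = α_1·X − ½·(x_1)² = 0.9·9.9 − ½·0.9² = 8.505.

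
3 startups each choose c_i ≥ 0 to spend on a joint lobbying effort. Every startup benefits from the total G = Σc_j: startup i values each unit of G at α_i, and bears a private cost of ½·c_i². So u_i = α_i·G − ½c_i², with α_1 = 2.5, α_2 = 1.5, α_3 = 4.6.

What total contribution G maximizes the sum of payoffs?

Planner FOC: ∂(Σu_j)/∂c_i = (Σα_j) − c_i = 0, so c_i^SO = Σα_j = 8.6 for every i; G^SO = 25.8.

25.8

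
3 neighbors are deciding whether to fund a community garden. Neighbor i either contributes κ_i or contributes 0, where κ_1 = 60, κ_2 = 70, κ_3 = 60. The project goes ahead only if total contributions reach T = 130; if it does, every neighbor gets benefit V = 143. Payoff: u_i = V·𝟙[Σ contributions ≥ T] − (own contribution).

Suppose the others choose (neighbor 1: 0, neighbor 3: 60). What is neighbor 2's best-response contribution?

70

Others' total = 60. Contributing 70 brings total to 130 ≥ 130: gain V − κ_2 = 73.
Best response: 70.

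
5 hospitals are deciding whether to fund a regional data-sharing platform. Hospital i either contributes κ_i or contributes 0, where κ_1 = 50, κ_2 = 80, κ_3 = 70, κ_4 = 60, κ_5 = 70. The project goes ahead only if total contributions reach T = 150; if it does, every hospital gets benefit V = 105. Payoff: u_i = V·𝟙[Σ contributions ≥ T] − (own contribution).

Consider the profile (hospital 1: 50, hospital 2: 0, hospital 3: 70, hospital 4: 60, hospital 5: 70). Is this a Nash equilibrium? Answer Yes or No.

No

Total = 250 ≥ 150: provided.
Hospital 1 (pledges 50, payoff 55): dropping to 0 → total 200, payoff 105. Profitable deviation.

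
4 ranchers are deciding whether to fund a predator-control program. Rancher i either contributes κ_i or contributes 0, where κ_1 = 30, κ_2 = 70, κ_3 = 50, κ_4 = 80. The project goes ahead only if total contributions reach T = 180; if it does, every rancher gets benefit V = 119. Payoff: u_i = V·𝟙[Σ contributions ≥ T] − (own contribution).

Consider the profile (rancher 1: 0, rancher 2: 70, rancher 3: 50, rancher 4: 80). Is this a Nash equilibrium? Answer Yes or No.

Yes

Total = 200 ≥ 180: provided.
Rancher 1 (pledges 0, payoff 119): pledging 30 → total 230, payoff 89. No gain.
Rancher 2 (pledges 70, payoff 49): dropping to 0 → total 130, payoff 0. No gain.
Rancher 3 (pledges 50, payoff 69): dropping to 0 → total 150, payoff 0. No gain.
Rancher 4 (pledges 80, payoff 39): dropping to 0 → total 120, payoff 0. No gain.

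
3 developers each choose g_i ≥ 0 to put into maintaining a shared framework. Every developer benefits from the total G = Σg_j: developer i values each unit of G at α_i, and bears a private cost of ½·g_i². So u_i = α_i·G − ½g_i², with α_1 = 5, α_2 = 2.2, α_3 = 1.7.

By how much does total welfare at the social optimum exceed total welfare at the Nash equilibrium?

55.97

Developer i's FOC: ∂u_i/∂g_i = α_i − g_i = 0, so g_i* = α_i.
NE contributions = (5, 2.2, 1.7); G = 8.9.
W^NE = (Σα)·G − ½Σα_i² = 8.9² − ½·32.73 = 62.845.
Planner sets g_i = Σα_j = 8.9 for every i, so G^SO = 3·8.9 = 26.7.
W^SO = (Σα)·G^SO − ½·3·(Σα)² = (3/2)·8.9² = 118.815.
Deadweight loss = W^SO − W^NE = 55.97.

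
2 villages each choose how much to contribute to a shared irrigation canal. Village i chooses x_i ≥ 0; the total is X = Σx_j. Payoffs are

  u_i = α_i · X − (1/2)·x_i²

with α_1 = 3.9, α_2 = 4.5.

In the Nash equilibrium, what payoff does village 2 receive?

Village i's FOC: ∂u_i/∂x_i = α_i − x_i = 0, so x_i* = α_i.
NE contributions = (3.9, 4.5); X = 8.4.
u_2 = α_2·X − ½·(x_2)² = 4.5·8.4 − ½·4.5² = 27.675.

27.675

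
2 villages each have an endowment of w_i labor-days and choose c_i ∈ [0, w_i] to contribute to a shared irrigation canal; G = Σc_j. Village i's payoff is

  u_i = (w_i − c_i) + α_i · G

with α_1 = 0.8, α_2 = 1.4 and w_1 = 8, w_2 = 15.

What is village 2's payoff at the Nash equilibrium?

21

∂u_i/∂c_i = α_i − 1, so village i contributes w_i if α_i > 1, else 0.
α_i > 1 for i ∈ {2}; NE contributions (0, 15), G = 15.
u_2 = (15 − 15) + 1.4·15 = 21.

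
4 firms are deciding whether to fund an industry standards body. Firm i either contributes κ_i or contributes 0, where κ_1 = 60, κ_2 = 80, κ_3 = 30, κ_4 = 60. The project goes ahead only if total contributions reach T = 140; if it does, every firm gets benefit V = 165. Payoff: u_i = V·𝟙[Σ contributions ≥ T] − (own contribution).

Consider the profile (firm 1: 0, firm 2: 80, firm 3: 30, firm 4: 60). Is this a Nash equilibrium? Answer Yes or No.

Total = 170 ≥ 140: provided.
Firm 1 (pledges 0, payoff 165): pledging 60 → total 230, payoff 105. No gain.
Firm 2 (pledges 80, payoff 85): dropping to 0 → total 90, payoff 0. No gain.
Firm 3 (pledges 30, payoff 135): dropping to 0 → total 140, payoff 165. Profitable deviation.

No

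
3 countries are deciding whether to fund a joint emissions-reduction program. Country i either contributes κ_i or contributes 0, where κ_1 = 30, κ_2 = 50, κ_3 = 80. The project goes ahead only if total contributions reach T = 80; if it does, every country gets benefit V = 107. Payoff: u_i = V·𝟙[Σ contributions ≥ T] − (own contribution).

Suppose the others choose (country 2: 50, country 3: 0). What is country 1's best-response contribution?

30

Others' total = 50. Contributing 30 brings total to 80 ≥ 80: gain V − κ_1 = 77.
Best response: 30.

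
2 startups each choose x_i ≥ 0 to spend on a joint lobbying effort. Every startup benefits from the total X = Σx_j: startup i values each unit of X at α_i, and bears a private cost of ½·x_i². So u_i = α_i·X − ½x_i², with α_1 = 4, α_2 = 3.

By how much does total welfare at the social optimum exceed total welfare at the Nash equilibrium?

Startup i's FOC: ∂u_i/∂x_i = α_i − x_i = 0, so x_i* = α_i.
NE contributions = (4, 3); X = 7.
W^NE = (Σα)·X − ½Σα_i² = 7² − ½·25 = 36.5.
Planner sets x_i = Σα_j = 7 for every i, so X^SO = 2·7 = 14.
W^SO = (Σα)·X^SO − ½·2·(Σα)² = (2/2)·7² = 49.
Deadweight loss = W^SO − W^NE = 12.5.

12.5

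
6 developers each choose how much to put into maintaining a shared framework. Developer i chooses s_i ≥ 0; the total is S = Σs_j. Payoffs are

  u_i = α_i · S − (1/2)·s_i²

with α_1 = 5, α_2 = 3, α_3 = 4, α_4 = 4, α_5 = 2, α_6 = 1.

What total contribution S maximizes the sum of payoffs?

Planner FOC: ∂(Σu_j)/∂s_i = (Σα_j) − s_i = 0, so s_i^SO = Σα_j = 19 for every i; S^SO = 114.

114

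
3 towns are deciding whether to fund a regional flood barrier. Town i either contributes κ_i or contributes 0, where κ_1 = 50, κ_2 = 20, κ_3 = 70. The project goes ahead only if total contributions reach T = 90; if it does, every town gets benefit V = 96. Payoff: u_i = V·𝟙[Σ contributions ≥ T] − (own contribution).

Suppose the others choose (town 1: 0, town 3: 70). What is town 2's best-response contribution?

20

Others' total = 70. Contributing 20 brings total to 90 ≥ 90: gain V − κ_2 = 76.
Best response: 20.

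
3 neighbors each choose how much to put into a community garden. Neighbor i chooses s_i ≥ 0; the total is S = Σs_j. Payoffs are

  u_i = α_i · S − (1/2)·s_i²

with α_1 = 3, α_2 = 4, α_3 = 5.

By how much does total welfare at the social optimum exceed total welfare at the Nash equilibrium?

97

Neighbor i's FOC: ∂u_i/∂s_i = α_i − s_i = 0, so s_i* = α_i.
NE contributions = (3, 4, 5); S = 12.
W^NE = (Σα)·S − ½Σα_i² = 12² − ½·50 = 119.
Planner sets s_i = Σα_j = 12 for every i, so S^SO = 3·12 = 36.
W^SO = (Σα)·S^SO − ½·3·(Σα)² = (3/2)·12² = 216.
Deadweight loss = W^SO − W^NE = 97.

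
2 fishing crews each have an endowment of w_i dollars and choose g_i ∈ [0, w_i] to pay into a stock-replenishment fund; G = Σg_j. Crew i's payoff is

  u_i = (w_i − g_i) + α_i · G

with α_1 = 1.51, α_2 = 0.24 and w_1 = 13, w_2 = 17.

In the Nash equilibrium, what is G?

∂u_i/∂g_i = α_i − 1, so crew i contributes w_i if α_i > 1, else 0.
α_i > 1 for i ∈ {1}; NE contributions (13, 0), G = 13.

13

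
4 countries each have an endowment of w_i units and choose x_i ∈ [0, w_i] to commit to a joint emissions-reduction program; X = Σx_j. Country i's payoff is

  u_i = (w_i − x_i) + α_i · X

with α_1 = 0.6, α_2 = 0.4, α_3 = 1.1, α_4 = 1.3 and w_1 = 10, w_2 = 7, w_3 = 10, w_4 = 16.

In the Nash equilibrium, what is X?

26

∂u_i/∂x_i = α_i − 1, so country i contributes w_i if α_i > 1, else 0.
α_i > 1 for i ∈ {3, 4}; NE contributions (0, 0, 10, 16), X = 26.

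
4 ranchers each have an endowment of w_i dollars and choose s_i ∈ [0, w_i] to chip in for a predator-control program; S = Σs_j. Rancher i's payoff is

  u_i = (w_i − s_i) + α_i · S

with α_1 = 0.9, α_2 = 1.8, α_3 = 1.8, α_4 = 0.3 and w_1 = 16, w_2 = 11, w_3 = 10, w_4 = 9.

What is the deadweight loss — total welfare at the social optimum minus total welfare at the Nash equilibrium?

∂u_i/∂s_i = α_i − 1, so rancher i contributes w_i if α_i > 1, else 0.
α_i > 1 for i ∈ {2, 3}; NE contributions (0, 11, 10, 0), S = 21.
W^NE = Σw_i − S^NE + (Σα_i)·S^NE = 46 + 3.8·21 = 125.8.
Planner: ∂(Σu_j)/∂s_i = Σα_j − 1 = 3.8 > 0, so everyone contributes w_i; S^SO = 46, W^SO = 46 + 3.8·46 = 220.8.
Deadweight loss = 95.

95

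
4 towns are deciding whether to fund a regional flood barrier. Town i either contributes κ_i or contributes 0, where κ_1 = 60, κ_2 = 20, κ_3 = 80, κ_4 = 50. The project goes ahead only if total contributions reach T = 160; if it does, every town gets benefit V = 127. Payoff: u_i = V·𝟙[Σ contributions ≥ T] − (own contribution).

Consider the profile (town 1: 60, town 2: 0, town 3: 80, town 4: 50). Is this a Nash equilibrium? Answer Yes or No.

Yes

Total = 190 ≥ 160: provided.
Town 1 (pledges 60, payoff 67): dropping to 0 → total 130, payoff 0. No gain.
Town 2 (pledges 0, payoff 127): pledging 20 → total 210, payoff 107. No gain.
Town 3 (pledges 80, payoff 47): dropping to 0 → total 110, payoff 0. No gain.
Town 4 (pledges 50, payoff 77): dropping to 0 → total 140, payoff 0. No gain.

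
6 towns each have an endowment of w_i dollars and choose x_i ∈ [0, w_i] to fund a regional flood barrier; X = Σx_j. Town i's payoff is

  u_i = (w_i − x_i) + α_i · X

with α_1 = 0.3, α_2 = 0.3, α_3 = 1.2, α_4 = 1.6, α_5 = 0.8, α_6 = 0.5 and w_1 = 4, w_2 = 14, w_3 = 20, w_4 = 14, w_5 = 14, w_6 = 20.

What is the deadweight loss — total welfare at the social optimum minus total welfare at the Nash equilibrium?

∂u_i/∂x_i = α_i − 1, so town i contributes w_i if α_i > 1, else 0.
α_i > 1 for i ∈ {3, 4}; NE contributions (0, 0, 20, 14, 0, 0), X = 34.
W^NE = Σw_i − X^NE + (Σα_i)·X^NE = 86 + 3.7·34 = 211.8.
Planner: ∂(Σu_j)/∂x_i = Σα_j − 1 = 3.7 > 0, so everyone contributes w_i; X^SO = 86, W^SO = 86 + 3.7·86 = 404.2.
Deadweight loss = 192.4.

192.4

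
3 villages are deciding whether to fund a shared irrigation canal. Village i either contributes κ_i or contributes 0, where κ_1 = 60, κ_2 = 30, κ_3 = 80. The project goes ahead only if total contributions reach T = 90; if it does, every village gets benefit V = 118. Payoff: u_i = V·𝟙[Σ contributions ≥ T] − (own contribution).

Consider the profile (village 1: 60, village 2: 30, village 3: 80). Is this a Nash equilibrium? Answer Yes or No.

No

Total = 170 ≥ 90: provided.
Village 1 (pledges 60, payoff 58): dropping to 0 → total 110, payoff 118. Profitable deviation.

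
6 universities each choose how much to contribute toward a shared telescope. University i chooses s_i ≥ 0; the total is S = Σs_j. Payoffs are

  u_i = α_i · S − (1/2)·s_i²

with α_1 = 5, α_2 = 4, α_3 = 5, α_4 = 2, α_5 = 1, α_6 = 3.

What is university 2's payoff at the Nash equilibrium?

72

University i's FOC: ∂u_i/∂s_i = α_i − s_i = 0, so s_i* = α_i.
NE contributions = (5, 4, 5, 2, 1, 3); S = 20.
u_2 = α_2·S − ½·(s_2)² = 4·20 − ½·4² = 72.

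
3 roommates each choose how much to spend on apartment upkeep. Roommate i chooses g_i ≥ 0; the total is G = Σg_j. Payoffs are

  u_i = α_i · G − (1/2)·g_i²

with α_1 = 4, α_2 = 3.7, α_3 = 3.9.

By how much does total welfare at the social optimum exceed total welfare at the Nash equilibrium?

89.73

Roommate i's FOC: ∂u_i/∂g_i = α_i − g_i = 0, so g_i* = α_i.
NE contributions = (4, 3.7, 3.9); G = 11.6.
W^NE = (Σα)·G − ½Σα_i² = 11.6² − ½·44.9 = 112.11.
Planner sets g_i = Σα_j = 11.6 for every i, so G^SO = 3·11.6 = 34.8.
W^SO = (Σα)·G^SO − ½·3·(Σα)² = (3/2)·11.6² = 201.84.
Deadweight loss = W^SO − W^NE = 89.73.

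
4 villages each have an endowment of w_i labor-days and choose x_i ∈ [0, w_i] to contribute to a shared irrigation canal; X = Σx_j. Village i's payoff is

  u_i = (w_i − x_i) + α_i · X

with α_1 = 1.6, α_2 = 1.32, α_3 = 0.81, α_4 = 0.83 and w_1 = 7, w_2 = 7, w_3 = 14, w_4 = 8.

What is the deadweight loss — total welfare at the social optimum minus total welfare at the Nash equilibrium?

78.32

∂u_i/∂x_i = α_i − 1, so village i contributes w_i if α_i > 1, else 0.
α_i > 1 for i ∈ {1, 2}; NE contributions (7, 7, 0, 0), X = 14.
W^NE = Σw_i − X^NE + (Σα_i)·X^NE = 36 + 3.56·14 = 85.84.
Planner: ∂(Σu_j)/∂x_i = Σα_j − 1 = 3.56 > 0, so everyone contributes w_i; X^SO = 36, W^SO = 36 + 3.56·36 = 164.16.
Deadweight loss = 78.32.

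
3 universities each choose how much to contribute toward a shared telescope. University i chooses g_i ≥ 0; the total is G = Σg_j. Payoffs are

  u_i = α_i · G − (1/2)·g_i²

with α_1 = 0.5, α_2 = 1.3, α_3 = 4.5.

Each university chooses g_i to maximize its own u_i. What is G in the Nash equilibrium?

6.3

University i's FOC: ∂u_i/∂g_i = α_i − g_i = 0, so g_i* = α_i.
NE contributions = (0.5, 1.3, 4.5); G = 6.3.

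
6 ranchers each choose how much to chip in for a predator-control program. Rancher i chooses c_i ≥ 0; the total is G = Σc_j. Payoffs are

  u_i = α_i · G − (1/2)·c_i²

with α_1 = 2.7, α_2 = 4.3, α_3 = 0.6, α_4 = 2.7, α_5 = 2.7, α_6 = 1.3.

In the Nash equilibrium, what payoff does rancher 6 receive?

Rancher i's FOC: ∂u_i/∂c_i = α_i − c_i = 0, so c_i* = α_i.
NE contributions = (2.7, 4.3, 0.6, 2.7, 2.7, 1.3); G = 14.3.
u_6 = α_6·G − ½·(c_6)² = 1.3·14.3 − ½·1.3² = 17.745.

17.745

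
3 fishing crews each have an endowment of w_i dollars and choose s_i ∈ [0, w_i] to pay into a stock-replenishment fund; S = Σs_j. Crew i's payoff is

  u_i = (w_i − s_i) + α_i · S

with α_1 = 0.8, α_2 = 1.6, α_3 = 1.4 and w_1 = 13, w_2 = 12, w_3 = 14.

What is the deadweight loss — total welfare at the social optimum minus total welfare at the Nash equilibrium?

36.4

∂u_i/∂s_i = α_i − 1, so crew i contributes w_i if α_i > 1, else 0.
α_i > 1 for i ∈ {2, 3}; NE contributions (0, 12, 14), S = 26.
W^NE = Σw_i − S^NE + (Σα_i)·S^NE = 39 + 2.8·26 = 111.8.
Planner: ∂(Σu_j)/∂s_i = Σα_j − 1 = 2.8 > 0, so everyone contributes w_i; S^SO = 39, W^SO = 39 + 2.8·39 = 148.2.
Deadweight loss = 36.4.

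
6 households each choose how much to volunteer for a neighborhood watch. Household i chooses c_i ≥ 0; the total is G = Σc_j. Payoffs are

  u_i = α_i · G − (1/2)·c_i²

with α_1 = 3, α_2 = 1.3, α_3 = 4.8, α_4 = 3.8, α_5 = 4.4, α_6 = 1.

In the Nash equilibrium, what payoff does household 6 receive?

17.8

Household i's FOC: ∂u_i/∂c_i = α_i − c_i = 0, so c_i* = α_i.
NE contributions = (3, 1.3, 4.8, 3.8, 4.4, 1); G = 18.3.
u_6 = α_6·G − ½·(c_6)² = 1·18.3 − ½·1² = 17.8.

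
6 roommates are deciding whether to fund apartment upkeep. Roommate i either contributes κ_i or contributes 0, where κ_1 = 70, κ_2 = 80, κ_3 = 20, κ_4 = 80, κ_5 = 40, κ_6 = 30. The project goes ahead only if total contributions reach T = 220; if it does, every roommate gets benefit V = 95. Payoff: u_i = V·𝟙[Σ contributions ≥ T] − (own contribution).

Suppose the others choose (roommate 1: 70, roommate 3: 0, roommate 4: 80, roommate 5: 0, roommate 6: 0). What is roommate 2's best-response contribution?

Others' total = 150. Contributing 80 brings total to 230 ≥ 220: gain V − κ_2 = 15.
Best response: 80.

80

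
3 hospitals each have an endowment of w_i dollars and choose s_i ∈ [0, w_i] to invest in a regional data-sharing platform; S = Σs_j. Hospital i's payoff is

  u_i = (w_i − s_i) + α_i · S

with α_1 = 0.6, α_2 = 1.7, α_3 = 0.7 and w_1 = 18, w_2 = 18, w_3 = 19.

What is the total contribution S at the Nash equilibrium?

18

∂u_i/∂s_i = α_i − 1, so hospital i contributes w_i if α_i > 1, else 0.
α_i > 1 for i ∈ {2}; NE contributions (0, 18, 0), S = 18.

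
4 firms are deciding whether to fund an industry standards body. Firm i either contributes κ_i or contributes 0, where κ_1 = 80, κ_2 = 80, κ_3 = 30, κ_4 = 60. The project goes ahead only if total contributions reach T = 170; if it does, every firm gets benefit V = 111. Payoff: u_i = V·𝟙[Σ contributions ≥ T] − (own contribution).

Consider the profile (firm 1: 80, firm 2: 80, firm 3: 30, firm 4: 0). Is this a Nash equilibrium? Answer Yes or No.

Yes

Total = 190 ≥ 170: provided.
Firm 1 (pledges 80, payoff 31): dropping to 0 → total 110, payoff 0. No gain.
Firm 2 (pledges 80, payoff 31): dropping to 0 → total 110, payoff 0. No gain.
Firm 3 (pledges 30, payoff 81): dropping to 0 → total 160, payoff 0. No gain.
Firm 4 (pledges 0, payoff 111): pledging 60 → total 250, payoff 51. No gain.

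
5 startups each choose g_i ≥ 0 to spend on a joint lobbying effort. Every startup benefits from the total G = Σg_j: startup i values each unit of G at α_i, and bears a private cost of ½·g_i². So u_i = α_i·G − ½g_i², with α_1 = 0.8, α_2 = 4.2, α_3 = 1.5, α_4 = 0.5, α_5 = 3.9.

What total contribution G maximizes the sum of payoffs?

Planner FOC: ∂(Σu_j)/∂g_i = (Σα_j) − g_i = 0, so g_i^SO = Σα_j = 10.9 for every i; G^SO = 54.5.

54.5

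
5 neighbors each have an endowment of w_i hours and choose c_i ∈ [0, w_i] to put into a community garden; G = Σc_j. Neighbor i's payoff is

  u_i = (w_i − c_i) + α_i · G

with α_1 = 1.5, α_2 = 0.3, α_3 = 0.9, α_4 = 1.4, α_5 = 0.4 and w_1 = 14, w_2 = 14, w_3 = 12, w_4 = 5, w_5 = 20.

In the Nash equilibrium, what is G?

19

∂u_i/∂c_i = α_i − 1, so neighbor i contributes w_i if α_i > 1, else 0.
α_i > 1 for i ∈ {1, 4}; NE contributions (14, 0, 0, 5, 0), G = 19.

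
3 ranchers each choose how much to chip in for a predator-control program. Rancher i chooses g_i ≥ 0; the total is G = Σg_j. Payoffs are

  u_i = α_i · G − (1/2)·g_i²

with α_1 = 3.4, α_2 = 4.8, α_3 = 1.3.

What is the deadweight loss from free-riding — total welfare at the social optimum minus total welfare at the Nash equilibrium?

63.27

Rancher i's FOC: ∂u_i/∂g_i = α_i − g_i = 0, so g_i* = α_i.
NE contributions = (3.4, 4.8, 1.3); G = 9.5.
W^NE = (Σα)·G − ½Σα_i² = 9.5² − ½·36.29 = 72.105.
Planner sets g_i = Σα_j = 9.5 for every i, so G^SO = 3·9.5 = 28.5.
W^SO = (Σα)·G^SO − ½·3·(Σα)² = (3/2)·9.5² = 135.375.
Deadweight loss = W^SO − W^NE = 63.27.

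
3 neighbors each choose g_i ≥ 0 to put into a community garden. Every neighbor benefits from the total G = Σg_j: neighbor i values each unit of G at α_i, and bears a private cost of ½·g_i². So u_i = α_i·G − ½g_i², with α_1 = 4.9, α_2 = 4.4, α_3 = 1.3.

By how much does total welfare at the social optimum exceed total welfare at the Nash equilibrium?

78.71

Neighbor i's FOC: ∂u_i/∂g_i = α_i − g_i = 0, so g_i* = α_i.
NE contributions = (4.9, 4.4, 1.3); G = 10.6.
W^NE = (Σα)·G − ½Σα_i² = 10.6² − ½·45.06 = 89.83.
Planner sets g_i = Σα_j = 10.6 for every i, so G^SO = 3·10.6 = 31.8.
W^SO = (Σα)·G^SO − ½·3·(Σα)² = (3/2)·10.6² = 168.54.
Deadweight loss = W^SO − W^NE = 78.71.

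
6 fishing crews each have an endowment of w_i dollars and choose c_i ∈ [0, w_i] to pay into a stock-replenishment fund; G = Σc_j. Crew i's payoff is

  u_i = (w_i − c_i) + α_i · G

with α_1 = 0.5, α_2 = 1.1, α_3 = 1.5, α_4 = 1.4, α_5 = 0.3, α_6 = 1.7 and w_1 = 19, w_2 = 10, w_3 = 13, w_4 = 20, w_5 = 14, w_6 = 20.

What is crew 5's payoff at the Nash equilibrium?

∂u_i/∂c_i = α_i − 1, so crew i contributes w_i if α_i > 1, else 0.
α_i > 1 for i ∈ {2, 3, 4, 6}; NE contributions (0, 10, 13, 20, 0, 20), G = 63.
u_5 = (14 − 0) + 0.3·63 = 32.9.

32.9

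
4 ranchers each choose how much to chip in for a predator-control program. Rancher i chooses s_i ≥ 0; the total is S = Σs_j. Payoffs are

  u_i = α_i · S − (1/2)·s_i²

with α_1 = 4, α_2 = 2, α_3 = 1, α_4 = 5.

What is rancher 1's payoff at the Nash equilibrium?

Rancher i's FOC: ∂u_i/∂s_i = α_i − s_i = 0, so s_i* = α_i.
NE contributions = (4, 2, 1, 5); S = 12.
u_1 = α_1·S − ½·(s_1)² = 4·12 − ½·4² = 40.

40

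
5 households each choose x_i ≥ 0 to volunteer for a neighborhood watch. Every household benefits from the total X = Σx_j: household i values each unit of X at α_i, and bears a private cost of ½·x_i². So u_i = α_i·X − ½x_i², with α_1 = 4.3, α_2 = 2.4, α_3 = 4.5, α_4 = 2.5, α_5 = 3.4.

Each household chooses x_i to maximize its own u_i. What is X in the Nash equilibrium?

Household i's FOC: ∂u_i/∂x_i = α_i − x_i = 0, so x_i* = α_i.
NE contributions = (4.3, 2.4, 4.5, 2.5, 3.4); X = 17.1.

17.1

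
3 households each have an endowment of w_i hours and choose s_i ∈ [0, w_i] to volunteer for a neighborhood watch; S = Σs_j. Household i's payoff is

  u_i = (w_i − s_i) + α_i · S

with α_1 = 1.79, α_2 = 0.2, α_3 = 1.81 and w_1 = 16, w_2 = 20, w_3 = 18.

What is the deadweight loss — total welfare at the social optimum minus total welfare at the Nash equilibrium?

∂u_i/∂s_i = α_i − 1, so household i contributes w_i if α_i > 1, else 0.
α_i > 1 for i ∈ {1, 3}; NE contributions (16, 0, 18), S = 34.
W^NE = Σw_i − S^NE + (Σα_i)·S^NE = 54 + 2.8·34 = 149.2.
Planner: ∂(Σu_j)/∂s_i = Σα_j − 1 = 2.8 > 0, so everyone contributes w_i; S^SO = 54, W^SO = 54 + 2.8·54 = 205.2.
Deadweight loss = 56.

56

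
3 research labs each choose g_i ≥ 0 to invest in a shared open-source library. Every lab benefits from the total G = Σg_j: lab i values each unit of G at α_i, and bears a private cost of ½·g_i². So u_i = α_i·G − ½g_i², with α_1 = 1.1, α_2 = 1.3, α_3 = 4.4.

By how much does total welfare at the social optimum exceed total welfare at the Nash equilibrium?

Lab i's FOC: ∂u_i/∂g_i = α_i − g_i = 0, so g_i* = α_i.
NE contributions = (1.1, 1.3, 4.4); G = 6.8.
W^NE = (Σα)·G − ½Σα_i² = 6.8² − ½·22.26 = 35.11.
Planner sets g_i = Σα_j = 6.8 for every i, so G^SO = 3·6.8 = 20.4.
W^SO = (Σα)·G^SO − ½·3·(Σα)² = (3/2)·6.8² = 69.36.
Deadweight loss = W^SO − W^NE = 34.25.

34.25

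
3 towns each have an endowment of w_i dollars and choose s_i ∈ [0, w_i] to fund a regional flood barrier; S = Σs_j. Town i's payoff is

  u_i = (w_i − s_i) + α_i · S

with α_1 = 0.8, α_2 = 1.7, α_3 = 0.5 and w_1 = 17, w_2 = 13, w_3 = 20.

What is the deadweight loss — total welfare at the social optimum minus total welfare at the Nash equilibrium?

∂u_i/∂s_i = α_i − 1, so town i contributes w_i if α_i > 1, else 0.
α_i > 1 for i ∈ {2}; NE contributions (0, 13, 0), S = 13.
W^NE = Σw_i − S^NE + (Σα_i)·S^NE = 50 + 2·13 = 76.
Planner: ∂(Σu_j)/∂s_i = Σα_j − 1 = 2 > 0, so everyone contributes w_i; S^SO = 50, W^SO = 50 + 2·50 = 150.
Deadweight loss = 74.

74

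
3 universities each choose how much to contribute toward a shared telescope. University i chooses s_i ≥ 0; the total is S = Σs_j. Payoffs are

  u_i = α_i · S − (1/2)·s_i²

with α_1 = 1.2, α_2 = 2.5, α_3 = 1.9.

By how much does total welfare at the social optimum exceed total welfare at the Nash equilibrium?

University i's FOC: ∂u_i/∂s_i = α_i − s_i = 0, so s_i* = α_i.
NE contributions = (1.2, 2.5, 1.9); S = 5.6.
W^NE = (Σα)·S − ½Σα_i² = 5.6² − ½·11.3 = 25.71.
Planner sets s_i = Σα_j = 5.6 for every i, so S^SO = 3·5.6 = 16.8.
W^SO = (Σα)·S^SO − ½·3·(Σα)² = (3/2)·5.6² = 47.04.
Deadweight loss = W^SO − W^NE = 21.33.

21.33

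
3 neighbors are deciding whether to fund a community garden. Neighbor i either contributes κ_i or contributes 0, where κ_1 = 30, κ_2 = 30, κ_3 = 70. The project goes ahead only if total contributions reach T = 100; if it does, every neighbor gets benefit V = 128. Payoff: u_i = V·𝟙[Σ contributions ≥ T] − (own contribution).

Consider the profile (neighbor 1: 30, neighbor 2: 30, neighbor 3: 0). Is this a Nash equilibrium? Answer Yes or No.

Total = 60 < 100: not provided.
Neighbor 1 (pledges 30, payoff -30): dropping to 0 → total 30, payoff 0. Profitable deviation.

No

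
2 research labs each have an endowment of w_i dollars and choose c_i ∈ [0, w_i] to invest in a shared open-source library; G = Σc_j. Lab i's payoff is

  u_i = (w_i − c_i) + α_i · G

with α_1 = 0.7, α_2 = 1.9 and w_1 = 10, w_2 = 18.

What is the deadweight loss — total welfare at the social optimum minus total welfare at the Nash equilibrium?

16

∂u_i/∂c_i = α_i − 1, so lab i contributes w_i if α_i > 1, else 0.
α_i > 1 for i ∈ {2}; NE contributions (0, 18), G = 18.
W^NE = Σw_i − G^NE + (Σα_i)·G^NE = 28 + 1.6·18 = 56.8.
Planner: ∂(Σu_j)/∂c_i = Σα_j − 1 = 1.6 > 0, so everyone contributes w_i; G^SO = 28, W^SO = 28 + 1.6·28 = 72.8.
Deadweight loss = 16.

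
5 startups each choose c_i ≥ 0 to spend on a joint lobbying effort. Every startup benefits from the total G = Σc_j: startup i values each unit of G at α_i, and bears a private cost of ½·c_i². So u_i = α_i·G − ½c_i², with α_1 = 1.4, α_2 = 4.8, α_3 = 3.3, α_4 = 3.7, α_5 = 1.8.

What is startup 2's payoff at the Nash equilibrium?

Startup i's FOC: ∂u_i/∂c_i = α_i − c_i = 0, so c_i* = α_i.
NE contributions = (1.4, 4.8, 3.3, 3.7, 1.8); G = 15.
u_2 = α_2·G − ½·(c_2)² = 4.8·15 − ½·4.8² = 60.48.

60.48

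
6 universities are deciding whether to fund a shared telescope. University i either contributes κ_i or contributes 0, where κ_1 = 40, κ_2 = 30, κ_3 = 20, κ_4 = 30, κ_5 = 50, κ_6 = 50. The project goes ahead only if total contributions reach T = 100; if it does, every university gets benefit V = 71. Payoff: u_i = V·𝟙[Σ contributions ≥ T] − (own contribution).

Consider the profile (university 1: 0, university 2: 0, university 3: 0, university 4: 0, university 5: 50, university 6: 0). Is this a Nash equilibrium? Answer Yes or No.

No

Total = 50 < 100: not provided.
University 1 (pledges 0, payoff 0): pledging 40 → total 90, payoff -40. No gain.
University 2 (pledges 0, payoff 0): pledging 30 → total 80, payoff -30. No gain.
University 3 (pledges 0, payoff 0): pledging 20 → total 70, payoff -20. No gain.
University 4 (pledges 0, payoff 0): pledging 30 → total 80, payoff -30. No gain.
University 5 (pledges 50, payoff -50): dropping to 0 → total 0, payoff 0. Profitable deviation.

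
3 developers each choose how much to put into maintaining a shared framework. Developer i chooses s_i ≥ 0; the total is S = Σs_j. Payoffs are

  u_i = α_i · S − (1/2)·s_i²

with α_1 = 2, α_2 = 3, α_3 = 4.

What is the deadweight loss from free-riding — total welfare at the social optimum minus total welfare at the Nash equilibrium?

55

Developer i's FOC: ∂u_i/∂s_i = α_i − s_i = 0, so s_i* = α_i.
NE contributions = (2, 3, 4); S = 9.
W^NE = (Σα)·S − ½Σα_i² = 9² − ½·29 = 66.5.
Planner sets s_i = Σα_j = 9 for every i, so S^SO = 3·9 = 27.
W^SO = (Σα)·S^SO − ½·3·(Σα)² = (3/2)·9² = 121.5.
Deadweight loss = W^SO − W^NE = 55.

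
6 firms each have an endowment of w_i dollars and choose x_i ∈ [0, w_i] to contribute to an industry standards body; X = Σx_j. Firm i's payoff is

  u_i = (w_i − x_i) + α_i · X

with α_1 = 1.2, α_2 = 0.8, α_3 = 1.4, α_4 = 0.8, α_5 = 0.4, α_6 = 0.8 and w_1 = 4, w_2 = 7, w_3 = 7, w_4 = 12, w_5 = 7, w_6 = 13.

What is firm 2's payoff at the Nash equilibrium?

15.8

∂u_i/∂x_i = α_i − 1, so firm i contributes w_i if α_i > 1, else 0.
α_i > 1 for i ∈ {1, 3}; NE contributions (4, 0, 7, 0, 0, 0), X = 11.
u_2 = (7 − 0) + 0.8·11 = 15.8.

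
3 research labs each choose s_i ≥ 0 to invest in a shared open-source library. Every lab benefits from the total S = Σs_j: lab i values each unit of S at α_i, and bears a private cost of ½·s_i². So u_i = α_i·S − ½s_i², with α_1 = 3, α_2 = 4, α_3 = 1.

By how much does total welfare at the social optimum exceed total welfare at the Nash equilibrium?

Lab i's FOC: ∂u_i/∂s_i = α_i − s_i = 0, so s_i* = α_i.
NE contributions = (3, 4, 1); S = 8.
W^NE = (Σα)·S − ½Σα_i² = 8² − ½·26 = 51.
Planner sets s_i = Σα_j = 8 for every i, so S^SO = 3·8 = 24.
W^SO = (Σα)·S^SO − ½·3·(Σα)² = (3/2)·8² = 96.
Deadweight loss = W^SO − W^NE = 45.

45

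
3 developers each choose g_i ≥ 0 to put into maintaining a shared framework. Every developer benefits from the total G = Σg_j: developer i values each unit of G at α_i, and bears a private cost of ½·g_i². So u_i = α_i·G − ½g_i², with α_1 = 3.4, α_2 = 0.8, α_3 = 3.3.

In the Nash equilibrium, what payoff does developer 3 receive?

19.305

Developer i's FOC: ∂u_i/∂g_i = α_i − g_i = 0, so g_i* = α_i.
NE contributions = (3.4, 0.8, 3.3); G = 7.5.
u_3 = α_3·G − ½·(g_3)² = 3.3·7.5 − ½·3.3² = 19.305.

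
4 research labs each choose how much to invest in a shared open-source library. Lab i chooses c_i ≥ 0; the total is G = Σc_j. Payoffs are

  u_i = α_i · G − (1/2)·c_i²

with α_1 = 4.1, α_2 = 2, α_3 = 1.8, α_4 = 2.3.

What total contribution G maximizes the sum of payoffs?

Planner FOC: ∂(Σu_j)/∂c_i = (Σα_j) − c_i = 0, so c_i^SO = Σα_j = 10.2 for every i; G^SO = 40.8.

40.8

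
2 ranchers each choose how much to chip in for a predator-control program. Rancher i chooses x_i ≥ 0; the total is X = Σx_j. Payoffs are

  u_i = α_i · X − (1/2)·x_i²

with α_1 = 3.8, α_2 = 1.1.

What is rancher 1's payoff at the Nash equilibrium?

Rancher i's FOC: ∂u_i/∂x_i = α_i − x_i = 0, so x_i* = α_i.
NE contributions = (3.8, 1.1); X = 4.9.
u_1 = α_1·X − ½·(x_1)² = 3.8·4.9 − ½·3.8² = 11.4.

11.4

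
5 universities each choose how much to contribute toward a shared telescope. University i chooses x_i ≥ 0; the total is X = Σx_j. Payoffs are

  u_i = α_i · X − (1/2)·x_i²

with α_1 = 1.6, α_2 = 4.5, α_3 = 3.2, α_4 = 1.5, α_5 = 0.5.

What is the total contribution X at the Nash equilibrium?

University i's FOC: ∂u_i/∂x_i = α_i − x_i = 0, so x_i* = α_i.
NE contributions = (1.6, 4.5, 3.2, 1.5, 0.5); X = 11.3.

11.3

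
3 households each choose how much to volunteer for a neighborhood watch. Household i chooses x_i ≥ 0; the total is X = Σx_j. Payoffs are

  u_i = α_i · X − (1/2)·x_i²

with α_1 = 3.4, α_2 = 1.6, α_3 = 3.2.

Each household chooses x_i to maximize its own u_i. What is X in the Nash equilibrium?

Household i's FOC: ∂u_i/∂x_i = α_i − x_i = 0, so x_i* = α_i.
NE contributions = (3.4, 1.6, 3.2); X = 8.2.

8.2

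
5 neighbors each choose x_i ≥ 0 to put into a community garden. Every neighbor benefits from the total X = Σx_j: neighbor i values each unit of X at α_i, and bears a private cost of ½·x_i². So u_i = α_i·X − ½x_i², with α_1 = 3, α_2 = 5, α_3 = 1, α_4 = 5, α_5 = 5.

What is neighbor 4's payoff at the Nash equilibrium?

82.5

Neighbor i's FOC: ∂u_i/∂x_i = α_i − x_i = 0, so x_i* = α_i.
NE contributions = (3, 5, 1, 5, 5); X = 19.
u_4 = α_4·X − ½·(x_4)² = 5·19 − ½·5² = 82.5.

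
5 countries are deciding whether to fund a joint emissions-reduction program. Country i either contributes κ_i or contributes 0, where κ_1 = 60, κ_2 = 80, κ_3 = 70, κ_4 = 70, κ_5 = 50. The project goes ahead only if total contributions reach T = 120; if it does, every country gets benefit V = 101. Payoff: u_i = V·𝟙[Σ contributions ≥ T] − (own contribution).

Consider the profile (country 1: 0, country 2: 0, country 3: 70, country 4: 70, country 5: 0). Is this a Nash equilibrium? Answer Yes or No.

Total = 140 ≥ 120: provided.
Country 1 (pledges 0, payoff 101): pledging 60 → total 200, payoff 41. No gain.
Country 2 (pledges 0, payoff 101): pledging 80 → total 220, payoff 21. No gain.
Country 3 (pledges 70, payoff 31): dropping to 0 → total 70, payoff 0. No gain.
Country 4 (pledges 70, payoff 31): dropping to 0 → total 70, payoff 0. No gain.
Country 5 (pledges 0, payoff 101): pledging 50 → total 190, payoff 51. No gain.

Yes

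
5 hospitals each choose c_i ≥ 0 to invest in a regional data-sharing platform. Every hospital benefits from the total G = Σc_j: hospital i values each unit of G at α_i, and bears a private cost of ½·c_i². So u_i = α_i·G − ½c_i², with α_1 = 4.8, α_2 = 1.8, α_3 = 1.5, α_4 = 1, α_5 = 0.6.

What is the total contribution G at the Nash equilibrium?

9.7

Hospital i's FOC: ∂u_i/∂c_i = α_i − c_i = 0, so c_i* = α_i.
NE contributions = (4.8, 1.8, 1.5, 1, 0.6); G = 9.7.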